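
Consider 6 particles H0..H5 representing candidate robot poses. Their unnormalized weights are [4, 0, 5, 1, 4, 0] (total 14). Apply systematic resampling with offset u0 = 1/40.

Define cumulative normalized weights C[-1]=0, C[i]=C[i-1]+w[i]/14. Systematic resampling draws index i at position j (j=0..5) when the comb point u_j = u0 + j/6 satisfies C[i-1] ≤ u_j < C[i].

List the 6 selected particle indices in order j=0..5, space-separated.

0 0 2 2 3 4

C = [2/7, 2/7, 9/14, 5/7, 1, 1]
j=0: u_0=1/40 ∈ [0, 2/7) → index 0
j=1: u_1=23/120 ∈ [0, 2/7) → index 0
j=2: u_2=43/120 ∈ [2/7, 9/14) → index 2
j=3: u_3=21/40 ∈ [2/7, 9/14) → index 2
j=4: u_4=83/120 ∈ [9/14, 5/7) → index 3
j=5: u_5=103/120 ∈ [5/7, 1) → index 4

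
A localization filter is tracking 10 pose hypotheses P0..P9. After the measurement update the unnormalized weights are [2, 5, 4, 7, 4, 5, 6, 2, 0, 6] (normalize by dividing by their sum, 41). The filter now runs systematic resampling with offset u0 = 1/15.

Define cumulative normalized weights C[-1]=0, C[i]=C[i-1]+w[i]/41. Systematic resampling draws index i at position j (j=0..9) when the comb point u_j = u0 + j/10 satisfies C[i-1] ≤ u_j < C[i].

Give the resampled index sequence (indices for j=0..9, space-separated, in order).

1 1 2 3 4 5 6 6 9 9

C = [2/41, 7/41, 11/41, 18/41, 22/41, 27/41, 33/41, 35/41, 35/41, 1]
j=0: u_0=1/15 ∈ [2/41, 7/41) → index 1
j=1: u_1=1/6 ∈ [2/41, 7/41) → index 1
j=2: u_2=4/15 ∈ [7/41, 11/41) → index 2
j=3: u_3=11/30 ∈ [11/41, 18/41) → index 3
j=4: u_4=7/15 ∈ [18/41, 22/41) → index 4
j=5: u_5=17/30 ∈ [22/41, 27/41) → index 5
j=6: u_6=2/3 ∈ [27/41, 33/41) → index 6
j=7: u_7=23/30 ∈ [27/41, 33/41) → index 6
j=8: u_8=13/15 ∈ [35/41, 1) → index 9
j=9: u_9=29/30 ∈ [35/41, 1) → index 9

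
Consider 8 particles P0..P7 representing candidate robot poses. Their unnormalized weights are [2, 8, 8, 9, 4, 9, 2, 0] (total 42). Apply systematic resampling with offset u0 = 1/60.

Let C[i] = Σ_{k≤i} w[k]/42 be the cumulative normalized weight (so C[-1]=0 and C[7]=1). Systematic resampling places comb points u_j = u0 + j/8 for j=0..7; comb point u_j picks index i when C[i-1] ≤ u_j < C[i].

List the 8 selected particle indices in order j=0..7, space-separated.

C = [1/21, 5/21, 3/7, 9/14, 31/42, 20/21, 1, 1]
j=0: u_0=1/60 ∈ [0, 1/21) → index 0
j=1: u_1=17/120 ∈ [1/21, 5/21) → index 1
j=2: u_2=4/15 ∈ [5/21, 3/7) → index 2
j=3: u_3=47/120 ∈ [5/21, 3/7) → index 2
j=4: u_4=31/60 ∈ [3/7, 9/14) → index 3
j=5: u_5=77/120 ∈ [3/7, 9/14) → index 3
j=6: u_6=23/30 ∈ [31/42, 20/21) → index 5
j=7: u_7=107/120 ∈ [31/42, 20/21) → index 5

0 1 2 2 3 3 5 5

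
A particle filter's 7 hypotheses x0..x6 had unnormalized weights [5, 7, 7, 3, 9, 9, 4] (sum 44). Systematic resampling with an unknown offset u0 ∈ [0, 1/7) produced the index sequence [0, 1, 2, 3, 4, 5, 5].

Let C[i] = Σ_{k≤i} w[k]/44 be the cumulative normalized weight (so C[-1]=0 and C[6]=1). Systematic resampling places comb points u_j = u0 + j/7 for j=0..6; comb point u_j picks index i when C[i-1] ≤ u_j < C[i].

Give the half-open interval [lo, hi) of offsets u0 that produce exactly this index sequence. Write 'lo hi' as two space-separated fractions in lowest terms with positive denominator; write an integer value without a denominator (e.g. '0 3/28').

1/308 4/77

C = [5/44, 3/11, 19/44, 1/2, 31/44, 10/11, 1]
j=0 picked index 0: u0 ∈ [0, 5/44)
j=1 picked index 1: u0 ∈ [-9/308, 10/77)
j=2 picked index 2: u0 ∈ [-1/77, 45/308)
j=3 picked index 3: u0 ∈ [1/308, 1/14)
j=4 picked index 4: u0 ∈ [-1/14, 41/308)
j=5 picked index 5: u0 ∈ [-3/308, 15/77)
j=6 picked index 5: u0 ∈ [-47/308, 4/77)
intersection: [1/308, 4/77)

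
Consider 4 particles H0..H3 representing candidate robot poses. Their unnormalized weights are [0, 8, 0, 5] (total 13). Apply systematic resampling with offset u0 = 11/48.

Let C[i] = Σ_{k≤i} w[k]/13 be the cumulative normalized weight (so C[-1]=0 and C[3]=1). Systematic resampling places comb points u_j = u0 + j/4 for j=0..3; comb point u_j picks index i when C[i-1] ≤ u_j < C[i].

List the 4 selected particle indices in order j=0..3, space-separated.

C = [0, 8/13, 8/13, 1]
j=0: u_0=11/48 ∈ [0, 8/13) → index 1
j=1: u_1=23/48 ∈ [0, 8/13) → index 1
j=2: u_2=35/48 ∈ [8/13, 1) → index 3
j=3: u_3=47/48 ∈ [8/13, 1) → index 3

1 1 3 3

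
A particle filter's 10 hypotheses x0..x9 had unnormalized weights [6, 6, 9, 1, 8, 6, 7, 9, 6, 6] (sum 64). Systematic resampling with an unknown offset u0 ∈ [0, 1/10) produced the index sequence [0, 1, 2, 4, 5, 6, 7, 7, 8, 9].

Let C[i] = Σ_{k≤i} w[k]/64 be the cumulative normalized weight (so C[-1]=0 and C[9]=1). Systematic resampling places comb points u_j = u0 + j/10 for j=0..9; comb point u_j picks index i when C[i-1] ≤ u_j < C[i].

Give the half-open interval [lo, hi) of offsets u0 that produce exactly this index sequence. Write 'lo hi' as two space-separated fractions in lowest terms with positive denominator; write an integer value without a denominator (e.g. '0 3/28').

23/320 7/80

C = [3/32, 3/16, 21/64, 11/32, 15/32, 9/16, 43/64, 13/16, 29/32, 1]
j=0 picked index 0: u0 ∈ [0, 3/32)
j=1 picked index 1: u0 ∈ [-1/160, 7/80)
j=2 picked index 2: u0 ∈ [-1/80, 41/320)
j=3 picked index 4: u0 ∈ [7/160, 27/160)
j=4 picked index 5: u0 ∈ [11/160, 13/80)
j=5 picked index 6: u0 ∈ [1/16, 11/64)
j=6 picked index 7: u0 ∈ [23/320, 17/80)
j=7 picked index 7: u0 ∈ [-9/320, 9/80)
j=8 picked index 8: u0 ∈ [1/80, 17/160)
j=9 picked index 9: u0 ∈ [1/160, 1/10)
intersection: [23/320, 7/80)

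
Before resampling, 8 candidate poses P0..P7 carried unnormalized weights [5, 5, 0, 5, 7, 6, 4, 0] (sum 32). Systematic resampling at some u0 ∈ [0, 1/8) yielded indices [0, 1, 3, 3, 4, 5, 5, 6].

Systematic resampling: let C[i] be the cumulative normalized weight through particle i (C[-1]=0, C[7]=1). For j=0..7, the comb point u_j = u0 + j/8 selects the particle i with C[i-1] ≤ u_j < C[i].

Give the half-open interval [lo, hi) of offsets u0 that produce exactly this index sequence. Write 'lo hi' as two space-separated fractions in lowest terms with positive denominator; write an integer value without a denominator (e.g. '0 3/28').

C = [5/32, 5/16, 5/16, 15/32, 11/16, 7/8, 1, 1]
j=0 picked index 0: u0 ∈ [0, 5/32)
j=1 picked index 1: u0 ∈ [1/32, 3/16)
j=2 picked index 3: u0 ∈ [1/16, 7/32)
j=3 picked index 3: u0 ∈ [-1/16, 3/32)
j=4 picked index 4: u0 ∈ [-1/32, 3/16)
j=5 picked index 5: u0 ∈ [1/16, 1/4)
j=6 picked index 5: u0 ∈ [-1/16, 1/8)
j=7 picked index 6: u0 ∈ [0, 1/8)
intersection: [1/16, 3/32)

1/16 3/32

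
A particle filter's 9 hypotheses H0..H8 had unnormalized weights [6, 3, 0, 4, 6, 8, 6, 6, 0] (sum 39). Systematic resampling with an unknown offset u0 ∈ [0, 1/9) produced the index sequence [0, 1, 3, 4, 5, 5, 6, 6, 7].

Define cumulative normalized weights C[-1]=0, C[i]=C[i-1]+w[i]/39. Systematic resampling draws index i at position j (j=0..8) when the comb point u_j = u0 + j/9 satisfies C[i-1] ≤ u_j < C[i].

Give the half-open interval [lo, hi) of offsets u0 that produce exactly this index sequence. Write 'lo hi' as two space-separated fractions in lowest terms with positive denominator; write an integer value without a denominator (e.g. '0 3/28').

5/117 8/117

C = [2/13, 3/13, 3/13, 1/3, 19/39, 9/13, 11/13, 1, 1]
j=0 picked index 0: u0 ∈ [0, 2/13)
j=1 picked index 1: u0 ∈ [5/117, 14/117)
j=2 picked index 3: u0 ∈ [1/117, 1/9)
j=3 picked index 4: u0 ∈ [0, 2/13)
j=4 picked index 5: u0 ∈ [5/117, 29/117)
j=5 picked index 5: u0 ∈ [-8/117, 16/117)
j=6 picked index 6: u0 ∈ [1/39, 7/39)
j=7 picked index 6: u0 ∈ [-10/117, 8/117)
j=8 picked index 7: u0 ∈ [-5/117, 1/9)
intersection: [5/117, 8/117)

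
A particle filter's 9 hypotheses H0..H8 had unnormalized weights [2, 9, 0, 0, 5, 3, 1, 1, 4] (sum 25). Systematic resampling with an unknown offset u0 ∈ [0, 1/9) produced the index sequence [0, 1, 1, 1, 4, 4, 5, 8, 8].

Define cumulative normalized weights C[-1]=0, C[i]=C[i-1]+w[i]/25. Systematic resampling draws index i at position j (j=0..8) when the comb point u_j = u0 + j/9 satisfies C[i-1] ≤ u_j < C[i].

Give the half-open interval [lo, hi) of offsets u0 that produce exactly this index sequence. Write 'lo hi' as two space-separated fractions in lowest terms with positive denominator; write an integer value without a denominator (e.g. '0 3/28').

C = [2/25, 11/25, 11/25, 11/25, 16/25, 19/25, 4/5, 21/25, 1]
j=0 picked index 0: u0 ∈ [0, 2/25)
j=1 picked index 1: u0 ∈ [-7/225, 74/225)
j=2 picked index 1: u0 ∈ [-32/225, 49/225)
j=3 picked index 1: u0 ∈ [-19/75, 8/75)
j=4 picked index 4: u0 ∈ [-1/225, 44/225)
j=5 picked index 4: u0 ∈ [-26/225, 19/225)
j=6 picked index 5: u0 ∈ [-2/75, 7/75)
j=7 picked index 8: u0 ∈ [14/225, 2/9)
j=8 picked index 8: u0 ∈ [-11/225, 1/9)
intersection: [14/225, 2/25)

14/225 2/25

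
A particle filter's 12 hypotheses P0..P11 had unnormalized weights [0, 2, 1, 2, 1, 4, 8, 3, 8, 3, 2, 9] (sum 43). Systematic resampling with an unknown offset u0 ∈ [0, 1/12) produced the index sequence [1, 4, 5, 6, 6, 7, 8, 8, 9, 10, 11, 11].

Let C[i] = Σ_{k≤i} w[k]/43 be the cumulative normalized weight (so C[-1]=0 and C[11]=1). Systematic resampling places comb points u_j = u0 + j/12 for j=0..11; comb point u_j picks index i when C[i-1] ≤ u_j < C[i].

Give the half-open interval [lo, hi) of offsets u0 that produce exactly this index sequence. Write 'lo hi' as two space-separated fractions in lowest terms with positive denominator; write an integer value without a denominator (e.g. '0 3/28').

C = [0, 2/43, 3/43, 5/43, 6/43, 10/43, 18/43, 21/43, 29/43, 32/43, 34/43, 1]
j=0 picked index 1: u0 ∈ [0, 2/43)
j=1 picked index 4: u0 ∈ [17/516, 29/516)
j=2 picked index 5: u0 ∈ [-7/258, 17/258)
j=3 picked index 6: u0 ∈ [-3/172, 29/172)
j=4 picked index 6: u0 ∈ [-13/129, 11/129)
j=5 picked index 7: u0 ∈ [1/516, 37/516)
j=6 picked index 8: u0 ∈ [-1/86, 15/86)
j=7 picked index 8: u0 ∈ [-49/516, 47/516)
j=8 picked index 9: u0 ∈ [1/129, 10/129)
j=9 picked index 10: u0 ∈ [-1/172, 7/172)
j=10 picked index 11: u0 ∈ [-11/258, 1/6)
j=11 picked index 11: u0 ∈ [-65/516, 1/12)
intersection: [17/516, 7/172)

17/516 7/172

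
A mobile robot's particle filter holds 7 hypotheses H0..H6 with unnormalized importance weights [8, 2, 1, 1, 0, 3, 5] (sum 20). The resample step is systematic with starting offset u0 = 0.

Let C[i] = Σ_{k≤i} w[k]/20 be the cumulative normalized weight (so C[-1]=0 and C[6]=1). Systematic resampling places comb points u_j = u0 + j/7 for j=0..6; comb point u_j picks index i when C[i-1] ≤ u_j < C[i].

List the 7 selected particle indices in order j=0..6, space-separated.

C = [2/5, 1/2, 11/20, 3/5, 3/5, 3/4, 1]
j=0: u_0=0 ∈ [0, 2/5) → index 0
j=1: u_1=1/7 ∈ [0, 2/5) → index 0
j=2: u_2=2/7 ∈ [0, 2/5) → index 0
j=3: u_3=3/7 ∈ [2/5, 1/2) → index 1
j=4: u_4=4/7 ∈ [11/20, 3/5) → index 3
j=5: u_5=5/7 ∈ [3/5, 3/4) → index 5
j=6: u_6=6/7 ∈ [3/4, 1) → index 6

0 0 0 1 3 5 6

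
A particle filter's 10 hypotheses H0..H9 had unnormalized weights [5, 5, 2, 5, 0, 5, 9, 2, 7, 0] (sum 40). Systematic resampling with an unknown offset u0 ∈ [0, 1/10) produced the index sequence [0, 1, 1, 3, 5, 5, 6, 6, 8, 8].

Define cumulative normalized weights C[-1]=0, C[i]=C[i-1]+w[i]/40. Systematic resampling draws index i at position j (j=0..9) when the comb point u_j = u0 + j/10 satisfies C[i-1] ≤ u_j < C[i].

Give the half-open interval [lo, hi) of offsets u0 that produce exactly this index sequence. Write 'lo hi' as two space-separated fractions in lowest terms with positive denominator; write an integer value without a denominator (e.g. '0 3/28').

1/40 1/20

C = [1/8, 1/4, 3/10, 17/40, 17/40, 11/20, 31/40, 33/40, 1, 1]
j=0 picked index 0: u0 ∈ [0, 1/8)
j=1 picked index 1: u0 ∈ [1/40, 3/20)
j=2 picked index 1: u0 ∈ [-3/40, 1/20)
j=3 picked index 3: u0 ∈ [0, 1/8)
j=4 picked index 5: u0 ∈ [1/40, 3/20)
j=5 picked index 5: u0 ∈ [-3/40, 1/20)
j=6 picked index 6: u0 ∈ [-1/20, 7/40)
j=7 picked index 6: u0 ∈ [-3/20, 3/40)
j=8 picked index 8: u0 ∈ [1/40, 1/5)
j=9 picked index 8: u0 ∈ [-3/40, 1/10)
intersection: [1/40, 1/20)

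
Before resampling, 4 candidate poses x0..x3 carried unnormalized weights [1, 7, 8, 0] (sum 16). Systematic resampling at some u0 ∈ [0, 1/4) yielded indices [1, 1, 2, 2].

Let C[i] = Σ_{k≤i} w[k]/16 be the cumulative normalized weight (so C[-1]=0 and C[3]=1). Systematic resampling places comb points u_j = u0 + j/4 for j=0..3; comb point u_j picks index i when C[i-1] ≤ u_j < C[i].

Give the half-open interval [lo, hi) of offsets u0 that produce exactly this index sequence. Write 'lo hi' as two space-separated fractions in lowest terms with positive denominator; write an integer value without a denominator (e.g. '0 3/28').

C = [1/16, 1/2, 1, 1]
j=0 picked index 1: u0 ∈ [1/16, 1/2)
j=1 picked index 1: u0 ∈ [-3/16, 1/4)
j=2 picked index 2: u0 ∈ [0, 1/2)
j=3 picked index 2: u0 ∈ [-1/4, 1/4)
intersection: [1/16, 1/4)

1/16 1/4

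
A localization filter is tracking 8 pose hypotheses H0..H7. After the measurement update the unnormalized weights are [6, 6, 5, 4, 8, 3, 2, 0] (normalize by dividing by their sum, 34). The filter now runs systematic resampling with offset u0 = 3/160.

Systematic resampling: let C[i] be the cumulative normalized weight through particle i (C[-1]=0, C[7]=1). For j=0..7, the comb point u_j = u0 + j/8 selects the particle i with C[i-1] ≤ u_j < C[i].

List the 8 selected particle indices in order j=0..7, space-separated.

0 0 1 2 3 4 4 5

C = [3/17, 6/17, 1/2, 21/34, 29/34, 16/17, 1, 1]
j=0: u_0=3/160 ∈ [0, 3/17) → index 0
j=1: u_1=23/160 ∈ [0, 3/17) → index 0
j=2: u_2=43/160 ∈ [3/17, 6/17) → index 1
j=3: u_3=63/160 ∈ [6/17, 1/2) → index 2
j=4: u_4=83/160 ∈ [1/2, 21/34) → index 3
j=5: u_5=103/160 ∈ [21/34, 29/34) → index 4
j=6: u_6=123/160 ∈ [21/34, 29/34) → index 4
j=7: u_7=143/160 ∈ [29/34, 16/17) → index 5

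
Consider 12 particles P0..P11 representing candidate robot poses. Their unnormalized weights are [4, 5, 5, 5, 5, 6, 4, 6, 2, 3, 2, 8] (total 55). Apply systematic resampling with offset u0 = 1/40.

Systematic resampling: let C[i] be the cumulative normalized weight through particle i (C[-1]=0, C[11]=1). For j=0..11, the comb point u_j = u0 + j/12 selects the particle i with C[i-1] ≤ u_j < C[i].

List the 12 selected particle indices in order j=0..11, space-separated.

0 1 2 3 4 5 5 6 7 9 11 11

C = [4/55, 9/55, 14/55, 19/55, 24/55, 6/11, 34/55, 8/11, 42/55, 9/11, 47/55, 1]
j=0: u_0=1/40 ∈ [0, 4/55) → index 0
j=1: u_1=13/120 ∈ [4/55, 9/55) → index 1
j=2: u_2=23/120 ∈ [9/55, 14/55) → index 2
j=3: u_3=11/40 ∈ [14/55, 19/55) → index 3
j=4: u_4=43/120 ∈ [19/55, 24/55) → index 4
j=5: u_5=53/120 ∈ [24/55, 6/11) → index 5
j=6: u_6=21/40 ∈ [24/55, 6/11) → index 5
j=7: u_7=73/120 ∈ [6/11, 34/55) → index 6
j=8: u_8=83/120 ∈ [34/55, 8/11) → index 7
j=9: u_9=31/40 ∈ [42/55, 9/11) → index 9
j=10: u_10=103/120 ∈ [47/55, 1) → index 11
j=11: u_11=113/120 ∈ [47/55, 1) → index 11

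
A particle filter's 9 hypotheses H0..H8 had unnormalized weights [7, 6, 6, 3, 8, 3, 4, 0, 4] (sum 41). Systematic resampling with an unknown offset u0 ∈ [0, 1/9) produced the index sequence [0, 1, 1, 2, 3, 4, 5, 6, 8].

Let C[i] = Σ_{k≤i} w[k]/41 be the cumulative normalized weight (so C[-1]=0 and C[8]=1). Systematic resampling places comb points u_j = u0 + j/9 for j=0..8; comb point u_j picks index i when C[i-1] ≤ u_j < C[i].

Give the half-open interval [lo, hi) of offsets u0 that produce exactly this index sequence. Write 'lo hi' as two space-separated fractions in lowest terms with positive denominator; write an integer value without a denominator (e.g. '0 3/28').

C = [7/41, 13/41, 19/41, 22/41, 30/41, 33/41, 37/41, 37/41, 1]
j=0 picked index 0: u0 ∈ [0, 7/41)
j=1 picked index 1: u0 ∈ [22/369, 76/369)
j=2 picked index 1: u0 ∈ [-19/369, 35/369)
j=3 picked index 2: u0 ∈ [-2/123, 16/123)
j=4 picked index 3: u0 ∈ [7/369, 34/369)
j=5 picked index 4: u0 ∈ [-7/369, 65/369)
j=6 picked index 5: u0 ∈ [8/123, 17/123)
j=7 picked index 6: u0 ∈ [10/369, 46/369)
j=8 picked index 8: u0 ∈ [5/369, 1/9)
intersection: [8/123, 34/369)

8/123 34/369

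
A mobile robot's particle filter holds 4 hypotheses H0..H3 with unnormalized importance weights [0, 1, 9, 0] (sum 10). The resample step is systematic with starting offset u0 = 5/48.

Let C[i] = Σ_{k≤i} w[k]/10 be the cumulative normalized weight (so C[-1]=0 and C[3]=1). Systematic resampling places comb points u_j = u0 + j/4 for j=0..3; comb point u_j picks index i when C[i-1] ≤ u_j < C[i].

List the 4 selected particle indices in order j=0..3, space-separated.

C = [0, 1/10, 1, 1]
j=0: u_0=5/48 ∈ [1/10, 1) → index 2
j=1: u_1=17/48 ∈ [1/10, 1) → index 2
j=2: u_2=29/48 ∈ [1/10, 1) → index 2
j=3: u_3=41/48 ∈ [1/10, 1) → index 2

2 2 2 2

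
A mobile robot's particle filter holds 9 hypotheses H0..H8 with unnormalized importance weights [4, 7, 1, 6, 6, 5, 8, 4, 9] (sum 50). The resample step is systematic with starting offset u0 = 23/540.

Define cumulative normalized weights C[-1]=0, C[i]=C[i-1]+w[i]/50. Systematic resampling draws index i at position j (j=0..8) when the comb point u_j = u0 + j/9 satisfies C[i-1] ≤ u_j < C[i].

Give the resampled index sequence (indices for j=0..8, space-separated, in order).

C = [2/25, 11/50, 6/25, 9/25, 12/25, 29/50, 37/50, 41/50, 1]
j=0: u_0=23/540 ∈ [0, 2/25) → index 0
j=1: u_1=83/540 ∈ [2/25, 11/50) → index 1
j=2: u_2=143/540 ∈ [6/25, 9/25) → index 3
j=3: u_3=203/540 ∈ [9/25, 12/25) → index 4
j=4: u_4=263/540 ∈ [12/25, 29/50) → index 5
j=5: u_5=323/540 ∈ [29/50, 37/50) → index 6
j=6: u_6=383/540 ∈ [29/50, 37/50) → index 6
j=7: u_7=443/540 ∈ [41/50, 1) → index 8
j=8: u_8=503/540 ∈ [41/50, 1) → index 8

0 1 3 4 5 6 6 8 8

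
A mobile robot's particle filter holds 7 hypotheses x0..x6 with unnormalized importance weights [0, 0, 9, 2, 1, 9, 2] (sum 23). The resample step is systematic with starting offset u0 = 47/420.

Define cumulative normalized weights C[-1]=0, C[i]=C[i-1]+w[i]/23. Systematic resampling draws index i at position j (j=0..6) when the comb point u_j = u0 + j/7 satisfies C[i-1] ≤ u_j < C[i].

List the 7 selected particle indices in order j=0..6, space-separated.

C = [0, 0, 9/23, 11/23, 12/23, 21/23, 1]
j=0: u_0=47/420 ∈ [0, 9/23) → index 2
j=1: u_1=107/420 ∈ [0, 9/23) → index 2
j=2: u_2=167/420 ∈ [9/23, 11/23) → index 3
j=3: u_3=227/420 ∈ [12/23, 21/23) → index 5
j=4: u_4=41/60 ∈ [12/23, 21/23) → index 5
j=5: u_5=347/420 ∈ [12/23, 21/23) → index 5
j=6: u_6=407/420 ∈ [21/23, 1) → index 6

2 2 3 5 5 5 6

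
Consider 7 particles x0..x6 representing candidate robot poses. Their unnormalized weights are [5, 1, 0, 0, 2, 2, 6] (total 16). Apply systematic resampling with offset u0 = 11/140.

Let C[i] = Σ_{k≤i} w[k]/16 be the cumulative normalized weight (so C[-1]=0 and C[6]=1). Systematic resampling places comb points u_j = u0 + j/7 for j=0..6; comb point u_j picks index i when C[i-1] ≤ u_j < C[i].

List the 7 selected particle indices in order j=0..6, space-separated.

0 0 1 5 6 6 6

C = [5/16, 3/8, 3/8, 3/8, 1/2, 5/8, 1]
j=0: u_0=11/140 ∈ [0, 5/16) → index 0
j=1: u_1=31/140 ∈ [0, 5/16) → index 0
j=2: u_2=51/140 ∈ [5/16, 3/8) → index 1
j=3: u_3=71/140 ∈ [1/2, 5/8) → index 5
j=4: u_4=13/20 ∈ [5/8, 1) → index 6
j=5: u_5=111/140 ∈ [5/8, 1) → index 6
j=6: u_6=131/140 ∈ [5/8, 1) → index 6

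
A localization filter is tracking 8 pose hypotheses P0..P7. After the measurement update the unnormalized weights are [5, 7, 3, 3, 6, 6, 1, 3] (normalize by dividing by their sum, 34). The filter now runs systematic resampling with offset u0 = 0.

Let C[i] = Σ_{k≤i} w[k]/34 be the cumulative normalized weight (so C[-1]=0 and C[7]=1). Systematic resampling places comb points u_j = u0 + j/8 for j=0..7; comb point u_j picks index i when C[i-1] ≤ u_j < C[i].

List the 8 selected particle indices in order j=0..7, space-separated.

C = [5/34, 6/17, 15/34, 9/17, 12/17, 15/17, 31/34, 1]
j=0: u_0=0 ∈ [0, 5/34) → index 0
j=1: u_1=1/8 ∈ [0, 5/34) → index 0
j=2: u_2=1/4 ∈ [5/34, 6/17) → index 1
j=3: u_3=3/8 ∈ [6/17, 15/34) → index 2
j=4: u_4=1/2 ∈ [15/34, 9/17) → index 3
j=5: u_5=5/8 ∈ [9/17, 12/17) → index 4
j=6: u_6=3/4 ∈ [12/17, 15/17) → index 5
j=7: u_7=7/8 ∈ [12/17, 15/17) → index 5

0 0 1 2 3 4 5 5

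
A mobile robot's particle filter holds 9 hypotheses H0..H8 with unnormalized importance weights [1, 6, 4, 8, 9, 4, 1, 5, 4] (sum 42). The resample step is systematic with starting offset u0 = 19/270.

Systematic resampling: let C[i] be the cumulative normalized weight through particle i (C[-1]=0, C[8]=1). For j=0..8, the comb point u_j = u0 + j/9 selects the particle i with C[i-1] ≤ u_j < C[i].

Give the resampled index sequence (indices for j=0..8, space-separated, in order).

C = [1/42, 1/6, 11/42, 19/42, 2/3, 16/21, 11/14, 19/21, 1]
j=0: u_0=19/270 ∈ [1/42, 1/6) → index 1
j=1: u_1=49/270 ∈ [1/6, 11/42) → index 2
j=2: u_2=79/270 ∈ [11/42, 19/42) → index 3
j=3: u_3=109/270 ∈ [11/42, 19/42) → index 3
j=4: u_4=139/270 ∈ [19/42, 2/3) → index 4
j=5: u_5=169/270 ∈ [19/42, 2/3) → index 4
j=6: u_6=199/270 ∈ [2/3, 16/21) → index 5
j=7: u_7=229/270 ∈ [11/14, 19/21) → index 7
j=8: u_8=259/270 ∈ [19/21, 1) → index 8

1 2 3 3 4 4 5 7 8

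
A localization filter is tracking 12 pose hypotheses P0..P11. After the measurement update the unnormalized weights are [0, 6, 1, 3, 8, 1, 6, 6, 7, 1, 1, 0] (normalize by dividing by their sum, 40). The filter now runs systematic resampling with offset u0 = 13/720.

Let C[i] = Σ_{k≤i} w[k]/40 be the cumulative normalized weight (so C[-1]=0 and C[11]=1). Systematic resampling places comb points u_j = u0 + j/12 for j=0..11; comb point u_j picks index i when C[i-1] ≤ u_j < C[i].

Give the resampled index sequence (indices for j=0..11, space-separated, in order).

1 1 3 4 4 4 6 6 7 7 8 8

C = [0, 3/20, 7/40, 1/4, 9/20, 19/40, 5/8, 31/40, 19/20, 39/40, 1, 1]
j=0: u_0=13/720 ∈ [0, 3/20) → index 1
j=1: u_1=73/720 ∈ [0, 3/20) → index 1
j=2: u_2=133/720 ∈ [7/40, 1/4) → index 3
j=3: u_3=193/720 ∈ [1/4, 9/20) → index 4
j=4: u_4=253/720 ∈ [1/4, 9/20) → index 4
j=5: u_5=313/720 ∈ [1/4, 9/20) → index 4
j=6: u_6=373/720 ∈ [19/40, 5/8) → index 6
j=7: u_7=433/720 ∈ [19/40, 5/8) → index 6
j=8: u_8=493/720 ∈ [5/8, 31/40) → index 7
j=9: u_9=553/720 ∈ [5/8, 31/40) → index 7
j=10: u_10=613/720 ∈ [31/40, 19/20) → index 8
j=11: u_11=673/720 ∈ [31/40, 19/20) → index 8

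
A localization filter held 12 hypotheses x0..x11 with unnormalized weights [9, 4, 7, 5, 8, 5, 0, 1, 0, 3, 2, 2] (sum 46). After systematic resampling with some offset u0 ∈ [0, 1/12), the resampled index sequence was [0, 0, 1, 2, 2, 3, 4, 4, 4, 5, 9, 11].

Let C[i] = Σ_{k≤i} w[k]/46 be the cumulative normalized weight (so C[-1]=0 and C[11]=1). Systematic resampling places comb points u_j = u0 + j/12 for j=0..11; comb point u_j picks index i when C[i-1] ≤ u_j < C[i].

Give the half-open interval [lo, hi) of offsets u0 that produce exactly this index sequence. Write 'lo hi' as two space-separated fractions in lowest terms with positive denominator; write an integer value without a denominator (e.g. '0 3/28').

1/23 7/138

C = [9/46, 13/46, 10/23, 25/46, 33/46, 19/23, 19/23, 39/46, 39/46, 21/23, 22/23, 1]
j=0 picked index 0: u0 ∈ [0, 9/46)
j=1 picked index 0: u0 ∈ [-1/12, 31/276)
j=2 picked index 1: u0 ∈ [2/69, 8/69)
j=3 picked index 2: u0 ∈ [3/92, 17/92)
j=4 picked index 2: u0 ∈ [-7/138, 7/69)
j=5 picked index 3: u0 ∈ [5/276, 35/276)
j=6 picked index 4: u0 ∈ [1/23, 5/23)
j=7 picked index 4: u0 ∈ [-11/276, 37/276)
j=8 picked index 4: u0 ∈ [-17/138, 7/138)
j=9 picked index 5: u0 ∈ [-3/92, 7/92)
j=10 picked index 9: u0 ∈ [1/69, 11/138)
j=11 picked index 11: u0 ∈ [11/276, 1/12)
intersection: [1/23, 7/138)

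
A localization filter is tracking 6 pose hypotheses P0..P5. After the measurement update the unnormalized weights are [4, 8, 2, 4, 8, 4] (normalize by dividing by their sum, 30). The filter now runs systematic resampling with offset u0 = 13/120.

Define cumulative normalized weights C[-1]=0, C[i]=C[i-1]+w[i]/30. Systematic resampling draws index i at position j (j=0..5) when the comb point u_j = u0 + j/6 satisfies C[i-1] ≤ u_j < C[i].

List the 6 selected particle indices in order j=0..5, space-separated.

C = [2/15, 2/5, 7/15, 3/5, 13/15, 1]
j=0: u_0=13/120 ∈ [0, 2/15) → index 0
j=1: u_1=11/40 ∈ [2/15, 2/5) → index 1
j=2: u_2=53/120 ∈ [2/5, 7/15) → index 2
j=3: u_3=73/120 ∈ [3/5, 13/15) → index 4
j=4: u_4=31/40 ∈ [3/5, 13/15) → index 4
j=5: u_5=113/120 ∈ [13/15, 1) → index 5

0 1 2 4 4 5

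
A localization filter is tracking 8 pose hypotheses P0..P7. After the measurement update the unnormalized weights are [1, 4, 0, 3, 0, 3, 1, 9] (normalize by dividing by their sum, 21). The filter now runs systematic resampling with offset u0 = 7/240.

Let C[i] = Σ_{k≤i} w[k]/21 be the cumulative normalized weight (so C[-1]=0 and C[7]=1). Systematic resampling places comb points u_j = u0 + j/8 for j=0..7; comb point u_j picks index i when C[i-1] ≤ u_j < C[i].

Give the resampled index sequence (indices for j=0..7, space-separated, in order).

C = [1/21, 5/21, 5/21, 8/21, 8/21, 11/21, 4/7, 1]
j=0: u_0=7/240 ∈ [0, 1/21) → index 0
j=1: u_1=37/240 ∈ [1/21, 5/21) → index 1
j=2: u_2=67/240 ∈ [5/21, 8/21) → index 3
j=3: u_3=97/240 ∈ [8/21, 11/21) → index 5
j=4: u_4=127/240 ∈ [11/21, 4/7) → index 6
j=5: u_5=157/240 ∈ [4/7, 1) → index 7
j=6: u_6=187/240 ∈ [4/7, 1) → index 7
j=7: u_7=217/240 ∈ [4/7, 1) → index 7

0 1 3 5 6 7 7 7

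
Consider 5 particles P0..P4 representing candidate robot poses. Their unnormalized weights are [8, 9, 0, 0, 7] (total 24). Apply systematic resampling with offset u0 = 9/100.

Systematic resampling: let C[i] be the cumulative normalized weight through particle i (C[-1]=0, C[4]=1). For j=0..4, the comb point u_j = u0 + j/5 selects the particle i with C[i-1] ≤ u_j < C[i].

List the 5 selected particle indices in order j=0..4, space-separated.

C = [1/3, 17/24, 17/24, 17/24, 1]
j=0: u_0=9/100 ∈ [0, 1/3) → index 0
j=1: u_1=29/100 ∈ [0, 1/3) → index 0
j=2: u_2=49/100 ∈ [1/3, 17/24) → index 1
j=3: u_3=69/100 ∈ [1/3, 17/24) → index 1
j=4: u_4=89/100 ∈ [17/24, 1) → index 4

0 0 1 1 4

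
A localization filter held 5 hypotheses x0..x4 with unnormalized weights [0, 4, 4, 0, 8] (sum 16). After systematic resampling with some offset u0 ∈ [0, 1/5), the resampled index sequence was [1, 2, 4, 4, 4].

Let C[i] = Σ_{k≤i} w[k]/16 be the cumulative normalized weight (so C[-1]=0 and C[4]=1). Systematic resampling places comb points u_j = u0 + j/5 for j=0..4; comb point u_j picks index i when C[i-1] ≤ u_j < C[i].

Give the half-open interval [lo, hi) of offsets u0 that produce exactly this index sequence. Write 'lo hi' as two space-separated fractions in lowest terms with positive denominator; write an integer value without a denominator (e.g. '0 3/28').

C = [0, 1/4, 1/2, 1/2, 1]
j=0 picked index 1: u0 ∈ [0, 1/4)
j=1 picked index 2: u0 ∈ [1/20, 3/10)
j=2 picked index 4: u0 ∈ [1/10, 3/5)
j=3 picked index 4: u0 ∈ [-1/10, 2/5)
j=4 picked index 4: u0 ∈ [-3/10, 1/5)
intersection: [1/10, 1/5)

1/10 1/5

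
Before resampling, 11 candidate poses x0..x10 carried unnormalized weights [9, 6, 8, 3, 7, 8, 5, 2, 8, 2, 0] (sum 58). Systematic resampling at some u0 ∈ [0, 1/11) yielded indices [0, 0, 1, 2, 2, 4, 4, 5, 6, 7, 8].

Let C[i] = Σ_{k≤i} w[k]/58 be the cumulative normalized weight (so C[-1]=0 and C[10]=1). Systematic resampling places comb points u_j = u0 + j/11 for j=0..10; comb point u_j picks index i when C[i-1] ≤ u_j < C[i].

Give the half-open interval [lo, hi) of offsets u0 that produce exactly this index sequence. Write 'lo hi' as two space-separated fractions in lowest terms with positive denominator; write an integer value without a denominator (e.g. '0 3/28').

0 3/319

C = [9/58, 15/58, 23/58, 13/29, 33/58, 41/58, 23/29, 24/29, 28/29, 1, 1]
j=0 picked index 0: u0 ∈ [0, 9/58)
j=1 picked index 0: u0 ∈ [-1/11, 41/638)
j=2 picked index 1: u0 ∈ [-17/638, 49/638)
j=3 picked index 2: u0 ∈ [-9/638, 79/638)
j=4 picked index 2: u0 ∈ [-67/638, 21/638)
j=5 picked index 4: u0 ∈ [-2/319, 73/638)
j=6 picked index 4: u0 ∈ [-31/319, 15/638)
j=7 picked index 5: u0 ∈ [-43/638, 45/638)
j=8 picked index 6: u0 ∈ [-13/638, 21/319)
j=9 picked index 7: u0 ∈ [-8/319, 3/319)
j=10 picked index 8: u0 ∈ [-26/319, 18/319)
intersection: [0, 3/319)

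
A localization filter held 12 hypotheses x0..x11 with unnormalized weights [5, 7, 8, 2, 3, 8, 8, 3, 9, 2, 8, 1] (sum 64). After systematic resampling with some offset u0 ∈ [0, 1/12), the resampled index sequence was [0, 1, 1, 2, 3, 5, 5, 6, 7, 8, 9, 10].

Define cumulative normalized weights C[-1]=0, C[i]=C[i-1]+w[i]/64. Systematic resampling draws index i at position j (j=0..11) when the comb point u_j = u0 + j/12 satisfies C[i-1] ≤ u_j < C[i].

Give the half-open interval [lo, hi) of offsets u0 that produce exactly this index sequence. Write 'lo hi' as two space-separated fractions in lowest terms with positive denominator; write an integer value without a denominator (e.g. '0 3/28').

0 1/96

C = [5/64, 3/16, 5/16, 11/32, 25/64, 33/64, 41/64, 11/16, 53/64, 55/64, 63/64, 1]
j=0 picked index 0: u0 ∈ [0, 5/64)
j=1 picked index 1: u0 ∈ [-1/192, 5/48)
j=2 picked index 1: u0 ∈ [-17/192, 1/48)
j=3 picked index 2: u0 ∈ [-1/16, 1/16)
j=4 picked index 3: u0 ∈ [-1/48, 1/96)
j=5 picked index 5: u0 ∈ [-5/192, 19/192)
j=6 picked index 5: u0 ∈ [-7/64, 1/64)
j=7 picked index 6: u0 ∈ [-13/192, 11/192)
j=8 picked index 7: u0 ∈ [-5/192, 1/48)
j=9 picked index 8: u0 ∈ [-1/16, 5/64)
j=10 picked index 9: u0 ∈ [-1/192, 5/192)
j=11 picked index 10: u0 ∈ [-11/192, 13/192)
intersection: [0, 1/96)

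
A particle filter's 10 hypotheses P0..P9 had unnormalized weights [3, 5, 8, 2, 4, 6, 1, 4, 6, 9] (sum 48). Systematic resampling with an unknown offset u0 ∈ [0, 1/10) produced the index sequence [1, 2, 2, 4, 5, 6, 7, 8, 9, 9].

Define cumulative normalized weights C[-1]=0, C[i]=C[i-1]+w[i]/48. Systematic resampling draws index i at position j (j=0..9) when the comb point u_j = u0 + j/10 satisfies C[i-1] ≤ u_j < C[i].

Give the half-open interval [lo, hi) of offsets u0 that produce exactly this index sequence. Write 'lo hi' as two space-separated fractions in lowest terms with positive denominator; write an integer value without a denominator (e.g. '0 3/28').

C = [1/16, 1/6, 1/3, 3/8, 11/24, 7/12, 29/48, 11/16, 13/16, 1]
j=0 picked index 1: u0 ∈ [1/16, 1/6)
j=1 picked index 2: u0 ∈ [1/15, 7/30)
j=2 picked index 2: u0 ∈ [-1/30, 2/15)
j=3 picked index 4: u0 ∈ [3/40, 19/120)
j=4 picked index 5: u0 ∈ [7/120, 11/60)
j=5 picked index 6: u0 ∈ [1/12, 5/48)
j=6 picked index 7: u0 ∈ [1/240, 7/80)
j=7 picked index 8: u0 ∈ [-1/80, 9/80)
j=8 picked index 9: u0 ∈ [1/80, 1/5)
j=9 picked index 9: u0 ∈ [-7/80, 1/10)
intersection: [1/12, 7/80)

1/12 7/80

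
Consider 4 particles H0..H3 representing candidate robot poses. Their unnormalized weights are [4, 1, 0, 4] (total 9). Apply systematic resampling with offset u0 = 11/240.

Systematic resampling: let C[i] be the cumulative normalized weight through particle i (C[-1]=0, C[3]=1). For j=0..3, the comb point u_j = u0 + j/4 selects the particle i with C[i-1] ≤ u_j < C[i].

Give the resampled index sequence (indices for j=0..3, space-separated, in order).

0 0 1 3

C = [4/9, 5/9, 5/9, 1]
j=0: u_0=11/240 ∈ [0, 4/9) → index 0
j=1: u_1=71/240 ∈ [0, 4/9) → index 0
j=2: u_2=131/240 ∈ [4/9, 5/9) → index 1
j=3: u_3=191/240 ∈ [5/9, 1) → index 3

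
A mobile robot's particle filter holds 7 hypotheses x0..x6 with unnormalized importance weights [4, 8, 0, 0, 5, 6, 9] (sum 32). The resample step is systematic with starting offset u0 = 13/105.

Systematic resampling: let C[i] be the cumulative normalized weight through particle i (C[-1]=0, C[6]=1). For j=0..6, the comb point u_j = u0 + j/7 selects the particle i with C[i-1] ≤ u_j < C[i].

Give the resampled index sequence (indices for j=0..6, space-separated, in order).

0 1 4 5 5 6 6

C = [1/8, 3/8, 3/8, 3/8, 17/32, 23/32, 1]
j=0: u_0=13/105 ∈ [0, 1/8) → index 0
j=1: u_1=4/15 ∈ [1/8, 3/8) → index 1
j=2: u_2=43/105 ∈ [3/8, 17/32) → index 4
j=3: u_3=58/105 ∈ [17/32, 23/32) → index 5
j=4: u_4=73/105 ∈ [17/32, 23/32) → index 5
j=5: u_5=88/105 ∈ [23/32, 1) → index 6
j=6: u_6=103/105 ∈ [23/32, 1) → index 6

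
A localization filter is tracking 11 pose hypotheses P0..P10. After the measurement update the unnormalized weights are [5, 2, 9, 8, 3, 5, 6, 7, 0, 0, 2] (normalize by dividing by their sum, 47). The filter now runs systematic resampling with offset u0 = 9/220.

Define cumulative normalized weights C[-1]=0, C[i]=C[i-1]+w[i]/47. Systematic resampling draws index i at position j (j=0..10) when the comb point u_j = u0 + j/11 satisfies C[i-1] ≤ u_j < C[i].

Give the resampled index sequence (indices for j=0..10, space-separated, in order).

C = [5/47, 7/47, 16/47, 24/47, 27/47, 32/47, 38/47, 45/47, 45/47, 45/47, 1]
j=0: u_0=9/220 ∈ [0, 5/47) → index 0
j=1: u_1=29/220 ∈ [5/47, 7/47) → index 1
j=2: u_2=49/220 ∈ [7/47, 16/47) → index 2
j=3: u_3=69/220 ∈ [7/47, 16/47) → index 2
j=4: u_4=89/220 ∈ [16/47, 24/47) → index 3
j=5: u_5=109/220 ∈ [16/47, 24/47) → index 3
j=6: u_6=129/220 ∈ [27/47, 32/47) → index 5
j=7: u_7=149/220 ∈ [27/47, 32/47) → index 5
j=8: u_8=169/220 ∈ [32/47, 38/47) → index 6
j=9: u_9=189/220 ∈ [38/47, 45/47) → index 7
j=10: u_10=19/20 ∈ [38/47, 45/47) → index 7

0 1 2 2 3 3 5 5 6 7 7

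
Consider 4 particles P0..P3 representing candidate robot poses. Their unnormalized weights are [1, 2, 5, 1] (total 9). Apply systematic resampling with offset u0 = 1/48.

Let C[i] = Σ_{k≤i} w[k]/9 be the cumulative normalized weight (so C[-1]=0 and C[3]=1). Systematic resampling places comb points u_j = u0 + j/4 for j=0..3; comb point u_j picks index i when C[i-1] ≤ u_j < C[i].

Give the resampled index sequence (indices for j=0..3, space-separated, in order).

0 1 2 2

C = [1/9, 1/3, 8/9, 1]
j=0: u_0=1/48 ∈ [0, 1/9) → index 0
j=1: u_1=13/48 ∈ [1/9, 1/3) → index 1
j=2: u_2=25/48 ∈ [1/3, 8/9) → index 2
j=3: u_3=37/48 ∈ [1/3, 8/9) → index 2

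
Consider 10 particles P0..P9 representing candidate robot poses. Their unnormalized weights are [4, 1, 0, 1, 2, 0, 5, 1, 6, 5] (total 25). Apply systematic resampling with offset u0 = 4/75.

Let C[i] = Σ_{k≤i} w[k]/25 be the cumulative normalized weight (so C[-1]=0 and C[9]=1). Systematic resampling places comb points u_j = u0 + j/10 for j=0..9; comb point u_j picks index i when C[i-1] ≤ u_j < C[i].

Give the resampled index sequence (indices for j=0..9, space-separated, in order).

0 0 4 6 6 7 8 8 9 9

C = [4/25, 1/5, 1/5, 6/25, 8/25, 8/25, 13/25, 14/25, 4/5, 1]
j=0: u_0=4/75 ∈ [0, 4/25) → index 0
j=1: u_1=23/150 ∈ [0, 4/25) → index 0
j=2: u_2=19/75 ∈ [6/25, 8/25) → index 4
j=3: u_3=53/150 ∈ [8/25, 13/25) → index 6
j=4: u_4=34/75 ∈ [8/25, 13/25) → index 6
j=5: u_5=83/150 ∈ [13/25, 14/25) → index 7
j=6: u_6=49/75 ∈ [14/25, 4/5) → index 8
j=7: u_7=113/150 ∈ [14/25, 4/5) → index 8
j=8: u_8=64/75 ∈ [4/5, 1) → index 9
j=9: u_9=143/150 ∈ [4/5, 1) → index 9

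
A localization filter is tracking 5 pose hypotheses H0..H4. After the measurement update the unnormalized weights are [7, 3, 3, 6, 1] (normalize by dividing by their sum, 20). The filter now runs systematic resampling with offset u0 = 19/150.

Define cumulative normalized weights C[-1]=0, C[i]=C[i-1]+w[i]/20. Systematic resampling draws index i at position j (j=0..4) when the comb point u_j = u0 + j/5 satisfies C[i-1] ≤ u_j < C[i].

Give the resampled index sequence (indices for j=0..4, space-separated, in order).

0 0 2 3 3

C = [7/20, 1/2, 13/20, 19/20, 1]
j=0: u_0=19/150 ∈ [0, 7/20) → index 0
j=1: u_1=49/150 ∈ [0, 7/20) → index 0
j=2: u_2=79/150 ∈ [1/2, 13/20) → index 2
j=3: u_3=109/150 ∈ [13/20, 19/20) → index 3
j=4: u_4=139/150 ∈ [13/20, 19/20) → index 3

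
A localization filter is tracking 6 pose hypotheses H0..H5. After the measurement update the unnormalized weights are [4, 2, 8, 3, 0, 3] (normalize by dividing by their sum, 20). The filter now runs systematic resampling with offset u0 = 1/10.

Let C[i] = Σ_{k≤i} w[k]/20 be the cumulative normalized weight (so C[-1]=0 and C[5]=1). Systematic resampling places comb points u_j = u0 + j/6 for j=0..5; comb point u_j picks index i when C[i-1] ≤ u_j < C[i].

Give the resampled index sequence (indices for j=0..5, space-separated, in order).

0 1 2 2 3 5

C = [1/5, 3/10, 7/10, 17/20, 17/20, 1]
j=0: u_0=1/10 ∈ [0, 1/5) → index 0
j=1: u_1=4/15 ∈ [1/5, 3/10) → index 1
j=2: u_2=13/30 ∈ [3/10, 7/10) → index 2
j=3: u_3=3/5 ∈ [3/10, 7/10) → index 2
j=4: u_4=23/30 ∈ [7/10, 17/20) → index 3
j=5: u_5=14/15 ∈ [17/20, 1) → index 5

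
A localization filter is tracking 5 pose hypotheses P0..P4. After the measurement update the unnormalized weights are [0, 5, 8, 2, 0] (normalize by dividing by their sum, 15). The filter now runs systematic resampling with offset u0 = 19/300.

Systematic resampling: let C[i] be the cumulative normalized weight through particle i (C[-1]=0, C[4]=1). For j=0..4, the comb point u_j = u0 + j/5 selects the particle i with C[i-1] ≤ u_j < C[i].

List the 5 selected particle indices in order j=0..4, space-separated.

1 1 2 2 2

C = [0, 1/3, 13/15, 1, 1]
j=0: u_0=19/300 ∈ [0, 1/3) → index 1
j=1: u_1=79/300 ∈ [0, 1/3) → index 1
j=2: u_2=139/300 ∈ [1/3, 13/15) → index 2
j=3: u_3=199/300 ∈ [1/3, 13/15) → index 2
j=4: u_4=259/300 ∈ [1/3, 13/15) → index 2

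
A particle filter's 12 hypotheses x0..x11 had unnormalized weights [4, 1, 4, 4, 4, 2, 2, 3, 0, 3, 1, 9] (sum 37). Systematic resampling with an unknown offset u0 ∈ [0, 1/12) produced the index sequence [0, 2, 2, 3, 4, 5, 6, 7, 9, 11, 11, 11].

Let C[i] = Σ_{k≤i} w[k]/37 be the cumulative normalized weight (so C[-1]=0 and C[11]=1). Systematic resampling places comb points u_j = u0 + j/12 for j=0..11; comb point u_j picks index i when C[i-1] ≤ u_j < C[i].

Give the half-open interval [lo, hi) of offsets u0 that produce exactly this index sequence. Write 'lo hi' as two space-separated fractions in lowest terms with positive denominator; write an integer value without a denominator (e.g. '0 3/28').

23/444 7/111

C = [4/37, 5/37, 9/37, 13/37, 17/37, 19/37, 21/37, 24/37, 24/37, 27/37, 28/37, 1]
j=0 picked index 0: u0 ∈ [0, 4/37)
j=1 picked index 2: u0 ∈ [23/444, 71/444)
j=2 picked index 2: u0 ∈ [-7/222, 17/222)
j=3 picked index 3: u0 ∈ [-1/148, 15/148)
j=4 picked index 4: u0 ∈ [2/111, 14/111)
j=5 picked index 5: u0 ∈ [19/444, 43/444)
j=6 picked index 6: u0 ∈ [1/74, 5/74)
j=7 picked index 7: u0 ∈ [-7/444, 29/444)
j=8 picked index 9: u0 ∈ [-2/111, 7/111)
j=9 picked index 11: u0 ∈ [1/148, 1/4)
j=10 picked index 11: u0 ∈ [-17/222, 1/6)
j=11 picked index 11: u0 ∈ [-71/444, 1/12)
intersection: [23/444, 7/111)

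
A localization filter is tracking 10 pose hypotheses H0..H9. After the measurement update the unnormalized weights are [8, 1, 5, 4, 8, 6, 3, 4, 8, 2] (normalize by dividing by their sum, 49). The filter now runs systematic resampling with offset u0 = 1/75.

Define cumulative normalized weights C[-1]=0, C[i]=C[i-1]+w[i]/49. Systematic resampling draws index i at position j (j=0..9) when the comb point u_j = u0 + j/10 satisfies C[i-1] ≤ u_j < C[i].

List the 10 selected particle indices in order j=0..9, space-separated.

C = [8/49, 9/49, 2/7, 18/49, 26/49, 32/49, 5/7, 39/49, 47/49, 1]
j=0: u_0=1/75 ∈ [0, 8/49) → index 0
j=1: u_1=17/150 ∈ [0, 8/49) → index 0
j=2: u_2=16/75 ∈ [9/49, 2/7) → index 2
j=3: u_3=47/150 ∈ [2/7, 18/49) → index 3
j=4: u_4=31/75 ∈ [18/49, 26/49) → index 4
j=5: u_5=77/150 ∈ [18/49, 26/49) → index 4
j=6: u_6=46/75 ∈ [26/49, 32/49) → index 5
j=7: u_7=107/150 ∈ [32/49, 5/7) → index 6
j=8: u_8=61/75 ∈ [39/49, 47/49) → index 8
j=9: u_9=137/150 ∈ [39/49, 47/49) → index 8

0 0 2 3 4 4 5 6 8 8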